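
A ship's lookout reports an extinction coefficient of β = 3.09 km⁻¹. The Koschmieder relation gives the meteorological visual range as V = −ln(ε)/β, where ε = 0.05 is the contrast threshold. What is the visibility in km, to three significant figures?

V = −ln(0.05) / 3.09 = 2.996 / 3.09 = 0.9695 km.

0.969 km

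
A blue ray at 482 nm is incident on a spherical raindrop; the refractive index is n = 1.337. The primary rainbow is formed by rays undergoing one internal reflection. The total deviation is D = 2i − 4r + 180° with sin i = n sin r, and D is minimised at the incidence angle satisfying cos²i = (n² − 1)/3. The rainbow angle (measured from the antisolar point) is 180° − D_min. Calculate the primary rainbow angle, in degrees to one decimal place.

41.5°

cos²i = (1.78757 − 1)/3 = 0.26252; i = arccos(0.51237) = 59.178°.
sin r = sin 59.178°/1.337 = 0.64231; r = 39.964°.
D_min = 2·59.178° − 4·39.964° + 180° = 138.500°.
Rainbow angle = 180° − D_min = 41.500°.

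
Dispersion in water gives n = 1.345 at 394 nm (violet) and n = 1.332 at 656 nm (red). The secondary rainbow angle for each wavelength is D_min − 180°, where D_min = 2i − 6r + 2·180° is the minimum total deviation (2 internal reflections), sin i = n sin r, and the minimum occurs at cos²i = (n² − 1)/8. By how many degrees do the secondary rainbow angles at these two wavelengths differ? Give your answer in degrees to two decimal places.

3.36°

At 394 nm (n = 1.345): cos²i = 0.10113 → i = 71.458°, r = 44.821°, D_min = 233.987°, rainbow angle = 53.987°.
At 656 nm (n = 1.332): cos²i = 0.09678 → i = 71.875°, r = 45.520°, D_min = 230.628°, rainbow angle = 50.628°.
Angular width = |53.987° − 50.628°| = 3.359°.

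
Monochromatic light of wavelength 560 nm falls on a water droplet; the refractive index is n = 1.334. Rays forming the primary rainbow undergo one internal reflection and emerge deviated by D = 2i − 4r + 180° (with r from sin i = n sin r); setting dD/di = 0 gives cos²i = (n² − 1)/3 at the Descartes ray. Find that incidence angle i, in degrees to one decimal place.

cos²i = (1.334² − 1)/3 = (1.77956 − 1)/3 = 0.25985.
cos i = 0.50976, so i = 59.352°.

59.4°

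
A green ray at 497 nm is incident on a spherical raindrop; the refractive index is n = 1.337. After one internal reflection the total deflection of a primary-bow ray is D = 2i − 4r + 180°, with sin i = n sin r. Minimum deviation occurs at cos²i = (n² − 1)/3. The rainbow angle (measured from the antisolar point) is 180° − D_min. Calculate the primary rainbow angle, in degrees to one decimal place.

cos²i = (1.78757 − 1)/3 = 0.26252; i = arccos(0.51237) = 59.178°.
sin r = sin 59.178°/1.337 = 0.64231; r = 39.964°.
D_min = 2·59.178° − 4·39.964° + 180° = 138.500°.
Rainbow angle = 180° − D_min = 41.500°.

41.5°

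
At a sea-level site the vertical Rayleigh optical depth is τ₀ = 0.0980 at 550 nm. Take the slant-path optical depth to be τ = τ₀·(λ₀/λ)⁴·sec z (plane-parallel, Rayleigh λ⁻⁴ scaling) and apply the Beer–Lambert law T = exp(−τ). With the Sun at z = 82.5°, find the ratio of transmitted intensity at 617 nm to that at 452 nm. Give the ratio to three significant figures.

Airmass: sec 82.5° = 7.6613.
τ(617 nm) = 0.0980 × (550/617)⁴ × 7.6613 = 0.0980 × 0.6314 × 7.6613 = 0.4741.
τ(452 nm) = 0.0980 × (550/452)⁴ × 7.6613 = 0.0980 × 2.1923 × 7.6613 = 1.6460.
T(617)/T(452) = exp(τ_B − τ_A) = exp(1.1719) = 3.2282.

3.23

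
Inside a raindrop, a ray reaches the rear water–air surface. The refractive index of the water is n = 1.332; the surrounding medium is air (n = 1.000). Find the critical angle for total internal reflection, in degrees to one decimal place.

sin θ_c = n_air / n = 1.000 / 1.332 = 0.7508.
θ_c = arcsin(0.7508) = 48.66°.

48.7°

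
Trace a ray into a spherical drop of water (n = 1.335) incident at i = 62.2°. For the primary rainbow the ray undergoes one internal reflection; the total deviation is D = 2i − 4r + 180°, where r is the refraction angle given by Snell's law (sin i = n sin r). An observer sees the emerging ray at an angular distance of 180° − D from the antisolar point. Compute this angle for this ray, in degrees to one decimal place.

sin r = sin 62.2° / 1.335 = 0.8846/1.335 = 0.6626; r = 41.50°.
D = 2·62.2° − 4·41.50° + 180° = 124.40° − 166.00° + 180° = 138.40°.
Angle from antisolar point = 180° − D = 41.60°.

41.6°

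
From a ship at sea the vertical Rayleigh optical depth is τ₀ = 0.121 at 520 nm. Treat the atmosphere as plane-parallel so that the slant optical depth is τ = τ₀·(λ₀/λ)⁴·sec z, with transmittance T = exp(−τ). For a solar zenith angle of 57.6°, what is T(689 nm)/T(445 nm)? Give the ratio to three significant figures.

Airmass: sec 57.6° = 1.8663.
τ(689 nm) = 0.121 × (520/689)⁴ × 1.8663 = 0.121 × 0.3244 × 1.8663 = 0.0733.
τ(445 nm) = 0.121 × (520/445)⁴ × 1.8663 = 0.121 × 1.8645 × 1.8663 = 0.4211.
T(689)/T(445) = exp(τ_B − τ_A) = exp(0.3478) = 1.4159.

1.42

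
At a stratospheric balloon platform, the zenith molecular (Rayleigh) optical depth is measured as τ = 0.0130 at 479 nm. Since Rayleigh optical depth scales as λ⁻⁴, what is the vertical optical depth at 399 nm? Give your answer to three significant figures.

τ(399 nm) = τ(479 nm) × (479/399)⁴ = 0.0130 × (1.2005)⁴ = 0.0130 × 2.0771 = 0.0270.

0.0270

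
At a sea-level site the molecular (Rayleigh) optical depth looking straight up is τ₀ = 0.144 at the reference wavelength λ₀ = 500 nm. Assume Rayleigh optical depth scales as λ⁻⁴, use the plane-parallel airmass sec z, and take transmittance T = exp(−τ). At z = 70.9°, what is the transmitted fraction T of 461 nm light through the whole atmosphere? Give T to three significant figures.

0.544

sec 70.9° = 3.0561.
τ = 0.144 × (500/461)⁴ × 3.0561 = 0.144 × 1.3838 × 3.0561 = 0.6090.
T = exp(−0.6090) = 0.5439.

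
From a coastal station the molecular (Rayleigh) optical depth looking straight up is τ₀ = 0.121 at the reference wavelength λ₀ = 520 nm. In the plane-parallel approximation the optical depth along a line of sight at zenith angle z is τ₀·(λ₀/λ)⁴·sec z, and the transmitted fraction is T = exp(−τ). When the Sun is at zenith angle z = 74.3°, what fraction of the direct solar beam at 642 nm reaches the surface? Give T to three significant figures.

0.825

sec 74.3° = 3.6955.
τ = 0.121 × (520/642)⁴ × 3.6955 = 0.121 × 0.4304 × 3.6955 = 0.1925.
T = exp(−0.1925) = 0.8249.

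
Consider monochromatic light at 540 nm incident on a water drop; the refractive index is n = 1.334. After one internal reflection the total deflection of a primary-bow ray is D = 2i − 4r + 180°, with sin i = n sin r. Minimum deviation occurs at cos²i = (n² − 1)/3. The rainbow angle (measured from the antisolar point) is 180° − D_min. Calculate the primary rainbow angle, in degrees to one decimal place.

41.9°

cos²i = (1.77956 − 1)/3 = 0.25985; i = arccos(0.50976) = 59.352°.
sin r = sin 59.352°/1.334 = 0.64492; r = 40.159°.
D_min = 2·59.352° − 4·40.159° + 180° = 138.067°.
Rainbow angle = 180° − D_min = 41.933°.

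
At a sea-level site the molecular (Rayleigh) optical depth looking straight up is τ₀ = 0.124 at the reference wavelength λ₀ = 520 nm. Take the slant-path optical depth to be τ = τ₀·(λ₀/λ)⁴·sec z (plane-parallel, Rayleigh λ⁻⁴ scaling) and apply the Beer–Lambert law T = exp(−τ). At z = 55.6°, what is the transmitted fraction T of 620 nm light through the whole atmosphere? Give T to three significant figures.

sec 55.6° = 1.7700.
τ = 0.124 × (520/620)⁴ × 1.7700 = 0.124 × 0.4948 × 1.7700 = 0.1086.
T = exp(−0.1086) = 0.8971.

0.897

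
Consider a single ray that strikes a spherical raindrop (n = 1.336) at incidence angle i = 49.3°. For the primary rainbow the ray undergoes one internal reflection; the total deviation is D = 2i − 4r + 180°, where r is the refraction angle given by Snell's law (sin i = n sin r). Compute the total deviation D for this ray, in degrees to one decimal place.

140.3°

sin r = sin 49.3° / 1.336 = 0.7581/1.336 = 0.5675; r = 34.57°.
D = 2·49.3° − 4·34.57° + 180° = 98.60° − 138.29° + 180° = 140.31°.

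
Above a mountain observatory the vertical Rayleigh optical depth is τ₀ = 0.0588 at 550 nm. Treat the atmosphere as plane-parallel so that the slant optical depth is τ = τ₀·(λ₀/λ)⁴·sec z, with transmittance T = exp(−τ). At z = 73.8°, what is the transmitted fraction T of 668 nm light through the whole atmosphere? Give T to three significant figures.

sec 73.8° = 3.5843.
τ = 0.0588 × (550/668)⁴ × 3.5843 = 0.0588 × 0.4596 × 3.5843 = 0.0969.
T = exp(−0.0969) = 0.9077.

0.908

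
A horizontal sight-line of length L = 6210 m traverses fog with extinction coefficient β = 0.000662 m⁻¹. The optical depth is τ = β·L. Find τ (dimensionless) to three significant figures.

4.11

τ = β·L = 0.000662 × 6210 = 4.1110.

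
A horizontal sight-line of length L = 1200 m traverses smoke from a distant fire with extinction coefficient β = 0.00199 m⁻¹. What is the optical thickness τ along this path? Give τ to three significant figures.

τ = β·L = 0.00199 × 1200 = 2.3880.

2.39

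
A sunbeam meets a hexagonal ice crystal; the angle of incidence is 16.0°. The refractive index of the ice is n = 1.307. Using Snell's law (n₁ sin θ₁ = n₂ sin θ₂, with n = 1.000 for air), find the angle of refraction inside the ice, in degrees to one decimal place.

12.2°

Snell: sin θ_r = sin θ_i / n = sin 16.0° / 1.307 = 0.2756 / 1.307 = 0.2109.
θ_r = arcsin(0.2109) = 12.17°.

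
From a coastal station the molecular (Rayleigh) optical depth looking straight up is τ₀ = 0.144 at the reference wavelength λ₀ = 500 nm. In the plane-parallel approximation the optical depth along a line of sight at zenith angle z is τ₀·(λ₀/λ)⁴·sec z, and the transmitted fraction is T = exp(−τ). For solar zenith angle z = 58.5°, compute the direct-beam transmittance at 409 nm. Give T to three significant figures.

0.540

sec 58.5° = 1.9139.
τ = 0.144 × (500/409)⁴ × 1.9139 = 0.144 × 2.2335 × 1.9139 = 0.6156.
T = exp(−0.6156) = 0.5403.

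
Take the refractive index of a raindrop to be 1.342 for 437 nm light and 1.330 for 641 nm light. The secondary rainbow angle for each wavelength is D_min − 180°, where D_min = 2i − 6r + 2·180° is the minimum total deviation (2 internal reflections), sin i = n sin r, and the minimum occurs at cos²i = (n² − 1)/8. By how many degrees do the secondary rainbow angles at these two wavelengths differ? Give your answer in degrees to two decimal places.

3.12°

At 437 nm (n = 1.342): cos²i = 0.10012 → i = 71.554°, r = 44.981°, D_min = 233.222°, rainbow angle = 53.222°.
At 641 nm (n = 1.330): cos²i = 0.09611 → i = 71.940°, r = 45.630°, D_min = 230.101°, rainbow angle = 50.101°.
Angular width = |53.222° − 50.101°| = 3.121°.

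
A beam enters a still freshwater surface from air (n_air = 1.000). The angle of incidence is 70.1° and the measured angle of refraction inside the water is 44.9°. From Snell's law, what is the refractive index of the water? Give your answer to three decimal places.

n = sin θ_i / sin θ_r = sin 70.1° / sin 44.9° = 0.9403 / 0.7059 = 1.3321.

1.332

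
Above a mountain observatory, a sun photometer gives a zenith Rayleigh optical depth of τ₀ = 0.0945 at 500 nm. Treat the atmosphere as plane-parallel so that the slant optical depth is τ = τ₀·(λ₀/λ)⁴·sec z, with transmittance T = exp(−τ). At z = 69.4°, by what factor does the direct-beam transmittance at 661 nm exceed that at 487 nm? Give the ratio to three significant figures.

1.23

Airmass: sec 69.4° = 2.8422.
τ(661 nm) = 0.0945 × (500/661)⁴ × 2.8422 = 0.0945 × 0.3274 × 2.8422 = 0.0879.
τ(487 nm) = 0.0945 × (500/487)⁴ × 2.8422 = 0.0945 × 1.1111 × 2.8422 = 0.2984.
T(661)/T(487) = exp(τ_B − τ_A) = exp(0.2105) = 1.2343.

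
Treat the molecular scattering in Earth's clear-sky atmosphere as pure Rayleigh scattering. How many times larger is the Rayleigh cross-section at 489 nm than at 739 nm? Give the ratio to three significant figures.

Rayleigh scattering ∝ λ⁻⁴, so the ratio of coefficients is the inverse fourth power of the wavelength ratio.
σ(489)/σ(739) = (739/489)⁴ = (1.5112)⁴ = 5.216.

5.22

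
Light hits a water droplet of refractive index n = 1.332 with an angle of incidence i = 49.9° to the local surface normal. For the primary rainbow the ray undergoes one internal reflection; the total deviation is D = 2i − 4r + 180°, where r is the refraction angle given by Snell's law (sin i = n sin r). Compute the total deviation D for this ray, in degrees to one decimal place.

sin r = sin 49.9° / 1.332 = 0.7649/1.332 = 0.5743; r = 35.05°.
D = 2·49.9° − 4·35.05° + 180° = 99.80° − 140.19° + 180° = 139.61°.

139.6°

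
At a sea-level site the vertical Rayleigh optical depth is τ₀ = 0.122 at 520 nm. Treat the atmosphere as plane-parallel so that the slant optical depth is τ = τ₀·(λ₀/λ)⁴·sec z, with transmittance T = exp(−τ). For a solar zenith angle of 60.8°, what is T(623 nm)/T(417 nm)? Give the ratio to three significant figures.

1.62

Airmass: sec 60.8° = 2.0498.
τ(623 nm) = 0.122 × (520/623)⁴ × 2.0498 = 0.122 × 0.4854 × 2.0498 = 0.1214.
τ(417 nm) = 0.122 × (520/417)⁴ × 2.0498 = 0.122 × 2.4181 × 2.0498 = 0.6047.
T(623)/T(417) = exp(τ_B − τ_A) = exp(0.4833) = 1.6214.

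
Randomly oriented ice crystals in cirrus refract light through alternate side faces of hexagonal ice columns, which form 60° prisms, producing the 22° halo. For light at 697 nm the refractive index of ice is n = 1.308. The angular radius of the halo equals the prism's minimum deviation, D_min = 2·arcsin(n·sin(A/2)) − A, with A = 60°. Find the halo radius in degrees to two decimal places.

n·sin(A/2) = 1.308 × sin 30° = 1.308 × 0.5000 = 0.6540.
D_min = 2·arcsin(0.6540) − 60° = 2 × 40.844° − 60° = 21.688°.

21.69°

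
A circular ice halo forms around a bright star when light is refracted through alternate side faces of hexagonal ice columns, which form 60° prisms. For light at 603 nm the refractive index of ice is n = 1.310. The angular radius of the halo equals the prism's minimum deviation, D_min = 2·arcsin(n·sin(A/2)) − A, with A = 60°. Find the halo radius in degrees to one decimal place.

n·sin(A/2) = 1.310 × sin 30° = 1.310 × 0.5000 = 0.6550.
D_min = 2·arcsin(0.6550) − 60° = 2 × 40.920° − 60° = 21.839°.

21.8°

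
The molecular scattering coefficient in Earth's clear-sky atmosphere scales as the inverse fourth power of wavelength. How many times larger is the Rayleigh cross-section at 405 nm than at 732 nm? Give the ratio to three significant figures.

10.7

Rayleigh scattering ∝ λ⁻⁴, so the ratio of coefficients is the inverse fourth power of the wavelength ratio.
σ(405)/σ(732) = (732/405)⁴ = (1.8074)⁴ = 10.67.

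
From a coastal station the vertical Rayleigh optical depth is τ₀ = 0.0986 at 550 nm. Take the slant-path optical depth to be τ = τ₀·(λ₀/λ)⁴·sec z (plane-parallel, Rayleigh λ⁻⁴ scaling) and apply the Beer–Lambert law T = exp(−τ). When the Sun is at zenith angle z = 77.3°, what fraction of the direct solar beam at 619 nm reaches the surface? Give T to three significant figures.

0.756

sec 77.3° = 4.5486.
τ = 0.0986 × (550/619)⁴ × 4.5486 = 0.0986 × 0.6233 × 4.5486 = 0.2795.
T = exp(−0.2795) = 0.7561.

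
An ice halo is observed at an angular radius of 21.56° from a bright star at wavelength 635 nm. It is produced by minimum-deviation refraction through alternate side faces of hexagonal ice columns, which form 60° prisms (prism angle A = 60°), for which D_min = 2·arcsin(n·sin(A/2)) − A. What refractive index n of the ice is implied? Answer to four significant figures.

Rearranging: n = sin((D_min + A)/2) / sin(A/2).
(D_min + A)/2 = (21.56° + 60°)/2 = 40.780°.
n = sin 40.780° / sin 30° = 0.6532 / 0.5000 = 1.3063.

1.306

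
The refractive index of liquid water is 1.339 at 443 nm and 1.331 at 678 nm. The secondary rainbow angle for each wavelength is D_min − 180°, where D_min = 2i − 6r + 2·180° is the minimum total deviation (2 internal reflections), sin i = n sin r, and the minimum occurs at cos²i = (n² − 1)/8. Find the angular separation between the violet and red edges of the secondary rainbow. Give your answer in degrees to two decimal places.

2.09°

At 443 nm (n = 1.339): cos²i = 0.09912 → i = 71.650°, r = 45.141°, D_min = 232.451°, rainbow angle = 52.451°.
At 678 nm (n = 1.331): cos²i = 0.09645 → i = 71.907°, r = 45.575°, D_min = 230.365°, rainbow angle = 50.365°.
Angular width = |52.451° − 50.365°| = 2.086°.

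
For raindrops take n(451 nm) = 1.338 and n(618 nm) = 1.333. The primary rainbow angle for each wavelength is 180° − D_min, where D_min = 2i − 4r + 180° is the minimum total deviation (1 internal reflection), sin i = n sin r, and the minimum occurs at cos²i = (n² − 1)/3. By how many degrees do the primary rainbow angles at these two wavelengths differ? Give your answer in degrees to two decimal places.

At 451 nm (n = 1.338): cos²i = 0.26341 → i = 59.120°, r = 39.899°, D_min = 138.643°, rainbow angle = 41.357°.
At 618 nm (n = 1.333): cos²i = 0.25896 → i = 59.410°, r = 40.225°, D_min = 137.922°, rainbow angle = 42.078°.
Angular width = |41.357° − 42.078°| = 0.722°.

0.72°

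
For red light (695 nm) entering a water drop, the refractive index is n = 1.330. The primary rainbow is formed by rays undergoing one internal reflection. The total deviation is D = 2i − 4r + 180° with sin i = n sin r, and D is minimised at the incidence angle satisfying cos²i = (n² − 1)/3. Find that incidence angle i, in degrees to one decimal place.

cos²i = (1.330² − 1)/3 = (1.76890 − 1)/3 = 0.25630.
cos i = 0.50626, so i = 59.585°.

59.6°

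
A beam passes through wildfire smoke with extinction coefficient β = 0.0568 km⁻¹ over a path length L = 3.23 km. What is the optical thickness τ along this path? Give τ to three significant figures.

τ = β·L = 0.0568 × 3.23 = 0.1835.

0.183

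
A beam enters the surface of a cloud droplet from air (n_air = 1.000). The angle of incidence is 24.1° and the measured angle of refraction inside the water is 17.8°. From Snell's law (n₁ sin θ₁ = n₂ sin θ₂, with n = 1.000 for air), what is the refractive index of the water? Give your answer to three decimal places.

1.336

n = sin θ_i / sin θ_r = sin 24.1° / sin 17.8° = 0.4083 / 0.3057 = 1.3357.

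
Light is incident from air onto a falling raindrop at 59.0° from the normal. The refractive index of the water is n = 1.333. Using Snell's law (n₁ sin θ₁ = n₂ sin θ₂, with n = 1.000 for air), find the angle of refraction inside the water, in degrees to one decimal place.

Snell: sin θ_r = sin θ_i / n = sin 59.0° / 1.333 = 0.8572 / 1.333 = 0.6430.
θ_r = arcsin(0.6430) = 40.02°.

40.0°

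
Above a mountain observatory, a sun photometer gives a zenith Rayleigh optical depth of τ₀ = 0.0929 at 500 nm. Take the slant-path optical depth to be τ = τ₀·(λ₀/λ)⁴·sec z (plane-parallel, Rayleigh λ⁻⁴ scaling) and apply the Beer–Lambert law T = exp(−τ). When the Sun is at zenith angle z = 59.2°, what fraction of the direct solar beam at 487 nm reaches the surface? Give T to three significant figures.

sec 59.2° = 1.9530.
τ = 0.0929 × (500/487)⁴ × 1.9530 = 0.0929 × 1.1111 × 1.9530 = 0.2016.
T = exp(−0.2016) = 0.8174.

0.817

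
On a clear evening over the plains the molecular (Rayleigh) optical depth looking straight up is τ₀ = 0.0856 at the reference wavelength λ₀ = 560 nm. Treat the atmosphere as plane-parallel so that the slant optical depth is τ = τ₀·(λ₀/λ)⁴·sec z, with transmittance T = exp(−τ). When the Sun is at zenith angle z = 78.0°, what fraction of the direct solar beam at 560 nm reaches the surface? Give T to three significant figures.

sec 78.0° = 4.8097.
τ = 0.0856 × (560/560)⁴ × 4.8097 = 0.0856 × 1.0000 × 4.8097 = 0.4117.
T = exp(−0.4117) = 0.6625.

0.663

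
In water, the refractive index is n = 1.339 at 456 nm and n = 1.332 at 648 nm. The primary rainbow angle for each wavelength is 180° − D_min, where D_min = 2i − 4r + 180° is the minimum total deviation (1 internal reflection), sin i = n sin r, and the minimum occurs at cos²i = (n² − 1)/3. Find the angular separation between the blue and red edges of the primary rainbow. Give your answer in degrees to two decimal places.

At 456 nm (n = 1.339): cos²i = 0.26431 → i = 59.062°, r = 39.834°, D_min = 138.786°, rainbow angle = 41.214°.
At 648 nm (n = 1.332): cos²i = 0.25807 → i = 59.469°, r = 40.290°, D_min = 137.776°, rainbow angle = 42.224°.
Angular width = |41.214° − 42.224°| = 1.010°.

1.01°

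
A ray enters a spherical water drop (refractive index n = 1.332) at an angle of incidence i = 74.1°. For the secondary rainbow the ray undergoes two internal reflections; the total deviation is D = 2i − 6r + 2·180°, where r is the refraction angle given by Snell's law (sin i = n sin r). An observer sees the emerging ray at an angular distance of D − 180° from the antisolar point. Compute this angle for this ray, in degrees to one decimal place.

sin r = sin 74.1° / 1.332 = 0.9617/1.332 = 0.7220; r = 46.22°.
D = 2·74.1° − 6·46.22° + 2·180° = 148.20° − 277.33° + 360° = 230.87°.
Angle from antisolar point = D − 180° = 50.87°.

50.9°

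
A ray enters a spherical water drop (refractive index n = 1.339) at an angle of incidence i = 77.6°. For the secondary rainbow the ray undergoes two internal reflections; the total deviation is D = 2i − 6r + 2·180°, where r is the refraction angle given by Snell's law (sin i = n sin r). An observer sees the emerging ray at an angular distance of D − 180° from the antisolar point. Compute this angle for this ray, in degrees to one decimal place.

sin r = sin 77.6° / 1.339 = 0.9767/1.339 = 0.7294; r = 46.84°.
D = 2·77.6° − 6·46.84° + 2·180° = 155.20° − 281.02° + 360° = 234.18°.
Angle from antisolar point = D − 180° = 54.18°.

54.2°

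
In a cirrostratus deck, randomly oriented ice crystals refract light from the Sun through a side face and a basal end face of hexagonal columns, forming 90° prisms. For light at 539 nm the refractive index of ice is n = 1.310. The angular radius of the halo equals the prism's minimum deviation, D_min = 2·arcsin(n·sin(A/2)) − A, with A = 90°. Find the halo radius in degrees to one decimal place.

45.7°

n·sin(A/2) = 1.310 × sin 45° = 1.310 × 0.7071 = 0.9263.
D_min = 2·arcsin(0.9263) − 90° = 2 × 67.867° − 90° = 45.733°.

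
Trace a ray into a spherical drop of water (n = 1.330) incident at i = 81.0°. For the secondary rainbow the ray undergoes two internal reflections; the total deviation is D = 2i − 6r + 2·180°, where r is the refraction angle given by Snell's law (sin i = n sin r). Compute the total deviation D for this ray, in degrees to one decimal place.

234.3°

sin r = sin 81.0° / 1.330 = 0.9877/1.330 = 0.7426; r = 47.96°.
D = 2·81.0° − 6·47.96° + 2·180° = 162.00° − 287.73° + 360° = 234.27°.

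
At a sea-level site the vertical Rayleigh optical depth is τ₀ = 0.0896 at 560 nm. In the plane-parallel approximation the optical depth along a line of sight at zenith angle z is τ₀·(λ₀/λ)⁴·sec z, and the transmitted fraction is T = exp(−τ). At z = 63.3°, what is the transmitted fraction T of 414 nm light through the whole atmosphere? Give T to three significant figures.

sec 63.3° = 2.2256.
τ = 0.0896 × (560/414)⁴ × 2.2256 = 0.0896 × 3.3477 × 2.2256 = 0.6676.
T = exp(−0.6676) = 0.5129.

0.513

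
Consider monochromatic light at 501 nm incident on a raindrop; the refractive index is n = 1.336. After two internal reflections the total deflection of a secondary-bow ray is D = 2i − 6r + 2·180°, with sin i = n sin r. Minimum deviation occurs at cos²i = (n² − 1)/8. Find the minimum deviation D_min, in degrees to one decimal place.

231.7°

cos²i = (1.78490 − 1)/8 = 0.09811; i = arccos(0.31323) = 71.746°.
sin r = sin 71.746°/1.336 = 0.71084; r = 45.303°.
D_min = 2·71.746° − 6·45.303° + 360° = 231.674°.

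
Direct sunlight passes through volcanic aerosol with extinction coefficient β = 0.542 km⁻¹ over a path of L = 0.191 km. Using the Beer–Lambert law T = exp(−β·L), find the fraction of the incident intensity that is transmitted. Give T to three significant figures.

0.902

τ = β·L = 0.542 × 0.191 = 0.1035.
T = exp(−0.1035) = 0.9017.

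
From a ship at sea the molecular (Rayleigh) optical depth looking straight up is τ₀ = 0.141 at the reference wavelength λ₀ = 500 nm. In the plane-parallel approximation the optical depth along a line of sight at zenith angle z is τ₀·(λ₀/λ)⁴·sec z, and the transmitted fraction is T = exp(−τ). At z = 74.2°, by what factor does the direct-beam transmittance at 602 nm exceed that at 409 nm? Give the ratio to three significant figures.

Airmass: sec 74.2° = 3.6727.
τ(602 nm) = 0.141 × (500/602)⁴ × 3.6727 = 0.141 × 0.4759 × 3.6727 = 0.2464.
τ(409 nm) = 0.141 × (500/409)⁴ × 3.6727 = 0.141 × 2.2335 × 3.6727 = 1.1566.
T(602)/T(409) = exp(τ_B − τ_A) = exp(0.9102) = 2.4848.

2.48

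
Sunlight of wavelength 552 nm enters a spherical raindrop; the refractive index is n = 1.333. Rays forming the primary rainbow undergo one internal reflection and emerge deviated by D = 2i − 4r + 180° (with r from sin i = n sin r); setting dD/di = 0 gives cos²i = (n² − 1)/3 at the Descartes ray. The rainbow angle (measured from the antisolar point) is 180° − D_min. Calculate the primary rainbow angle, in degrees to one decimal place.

42.1°

cos²i = (1.77689 − 1)/3 = 0.25896; i = arccos(0.50888) = 59.410°.
sin r = sin 59.410°/1.333 = 0.64579; r = 40.225°.
D_min = 2·59.410° − 4·40.225° + 180° = 137.922°.
Rainbow angle = 180° − D_min = 42.078°.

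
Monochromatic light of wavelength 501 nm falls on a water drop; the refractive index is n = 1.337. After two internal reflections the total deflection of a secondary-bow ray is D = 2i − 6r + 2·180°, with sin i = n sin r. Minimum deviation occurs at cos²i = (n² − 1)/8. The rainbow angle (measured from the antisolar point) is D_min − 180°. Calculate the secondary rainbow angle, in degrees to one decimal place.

51.9°

cos²i = (1.78757 − 1)/8 = 0.09845; i = arccos(0.31376) = 71.714°.
sin r = sin 71.714°/1.337 = 0.71017; r = 45.249°.
D_min = 2·71.714° − 6·45.249° + 360° = 231.934°.
Rainbow angle = D_min − 180° = 51.934°.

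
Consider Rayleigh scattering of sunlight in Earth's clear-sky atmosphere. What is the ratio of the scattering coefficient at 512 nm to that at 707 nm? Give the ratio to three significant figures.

3.64

Rayleigh scattering ∝ λ⁻⁴, so the ratio of coefficients is the inverse fourth power of the wavelength ratio.
σ(512)/σ(707) = (707/512)⁴ = (1.3809)⁴ = 3.636.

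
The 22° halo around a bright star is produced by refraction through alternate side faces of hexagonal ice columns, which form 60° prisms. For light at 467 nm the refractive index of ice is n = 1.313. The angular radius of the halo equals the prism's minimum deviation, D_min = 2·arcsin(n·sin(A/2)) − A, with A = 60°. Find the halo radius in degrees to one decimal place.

n·sin(A/2) = 1.313 × sin 30° = 1.313 × 0.5000 = 0.6565.
D_min = 2·arcsin(0.6565) − 60° = 2 × 41.033° − 60° = 22.067°.

22.1°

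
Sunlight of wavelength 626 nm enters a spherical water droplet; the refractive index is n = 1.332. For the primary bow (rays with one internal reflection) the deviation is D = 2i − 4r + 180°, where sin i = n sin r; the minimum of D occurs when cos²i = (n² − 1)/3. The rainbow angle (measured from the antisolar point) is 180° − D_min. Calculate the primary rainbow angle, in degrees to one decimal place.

42.2°

cos²i = (1.77422 − 1)/3 = 0.25807; i = arccos(0.50801) = 59.469°.
sin r = sin 59.469°/1.332 = 0.64666; r = 40.290°.
D_min = 2·59.469° − 4·40.290° + 180° = 137.776°.
Rainbow angle = 180° − D_min = 42.224°.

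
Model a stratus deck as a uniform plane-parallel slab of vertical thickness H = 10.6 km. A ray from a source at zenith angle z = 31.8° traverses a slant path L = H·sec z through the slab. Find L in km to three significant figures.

12.5 km

sec z = 1/cos 31.8° = 1.1766.
L = 10.6 × 1.1766 = 12.472 km.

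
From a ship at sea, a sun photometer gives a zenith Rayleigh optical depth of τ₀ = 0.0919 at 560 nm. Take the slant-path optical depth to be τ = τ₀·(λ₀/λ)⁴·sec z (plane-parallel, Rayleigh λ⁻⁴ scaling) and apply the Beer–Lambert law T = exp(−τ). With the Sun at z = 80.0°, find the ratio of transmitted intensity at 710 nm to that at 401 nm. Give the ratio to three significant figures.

Airmass: sec 80.0° = 5.7588.
τ(710 nm) = 0.0919 × (560/710)⁴ × 5.7588 = 0.0919 × 0.3870 × 5.7588 = 0.2048.
τ(401 nm) = 0.0919 × (560/401)⁴ × 5.7588 = 0.0919 × 3.8034 × 5.7588 = 2.0129.
T(710)/T(401) = exp(τ_B − τ_A) = exp(1.8081) = 6.0987.

6.10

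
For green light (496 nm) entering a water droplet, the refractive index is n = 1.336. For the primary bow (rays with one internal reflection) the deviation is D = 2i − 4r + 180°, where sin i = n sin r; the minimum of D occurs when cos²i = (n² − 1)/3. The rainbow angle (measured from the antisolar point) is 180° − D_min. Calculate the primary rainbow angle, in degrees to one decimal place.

41.6°

cos²i = (1.78490 − 1)/3 = 0.26163; i = arccos(0.51150) = 59.236°.
sin r = sin 59.236°/1.336 = 0.64318; r = 40.029°.
D_min = 2·59.236° − 4·40.029° + 180° = 138.356°.
Rainbow angle = 180° − D_min = 41.644°.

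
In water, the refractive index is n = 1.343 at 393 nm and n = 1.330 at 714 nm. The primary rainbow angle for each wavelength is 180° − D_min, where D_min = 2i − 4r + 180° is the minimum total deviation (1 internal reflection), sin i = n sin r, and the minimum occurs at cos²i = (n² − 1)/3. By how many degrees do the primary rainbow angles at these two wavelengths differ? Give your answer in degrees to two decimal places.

At 393 nm (n = 1.343): cos²i = 0.26788 → i = 58.830°, r = 39.577°, D_min = 139.354°, rainbow angle = 40.646°.
At 714 nm (n = 1.330): cos²i = 0.25630 → i = 59.585°, r = 40.422°, D_min = 137.484°, rainbow angle = 42.516°.
Angular width = |40.646° − 42.516°| = 1.871°.

1.87°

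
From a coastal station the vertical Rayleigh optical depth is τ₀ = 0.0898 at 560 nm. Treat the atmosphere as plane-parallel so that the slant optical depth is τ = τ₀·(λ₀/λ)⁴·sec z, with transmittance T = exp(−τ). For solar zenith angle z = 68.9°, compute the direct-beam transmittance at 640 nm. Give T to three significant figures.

0.864

sec 68.9° = 2.7778.
τ = 0.0898 × (560/640)⁴ × 2.7778 = 0.0898 × 0.5862 × 2.7778 = 0.1462.
T = exp(−0.1462) = 0.8640.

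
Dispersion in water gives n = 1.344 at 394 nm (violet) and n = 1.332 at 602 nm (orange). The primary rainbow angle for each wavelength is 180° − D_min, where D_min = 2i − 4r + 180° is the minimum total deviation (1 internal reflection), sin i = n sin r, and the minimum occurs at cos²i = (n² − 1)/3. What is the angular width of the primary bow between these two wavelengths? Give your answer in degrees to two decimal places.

1.72°

At 394 nm (n = 1.344): cos²i = 0.26878 → i = 58.772°, r = 39.512°, D_min = 139.495°, rainbow angle = 40.505°.
At 602 nm (n = 1.332): cos²i = 0.25807 → i = 59.469°, r = 40.290°, D_min = 137.776°, rainbow angle = 42.224°.
Angular width = |40.505° − 42.224°| = 1.719°.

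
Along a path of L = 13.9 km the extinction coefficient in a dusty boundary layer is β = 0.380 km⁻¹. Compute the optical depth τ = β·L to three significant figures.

τ = β·L = 0.380 × 13.9 = 5.2820.

5.28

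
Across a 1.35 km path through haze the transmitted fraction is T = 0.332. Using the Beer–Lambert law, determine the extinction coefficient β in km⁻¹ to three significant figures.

Beer–Lambert: T = exp(−βL) ⇒ β = −ln(T)/L = −ln(0.332)/1.35 = 1.1026/1.35 = 0.8168 km⁻¹.

0.817 km⁻¹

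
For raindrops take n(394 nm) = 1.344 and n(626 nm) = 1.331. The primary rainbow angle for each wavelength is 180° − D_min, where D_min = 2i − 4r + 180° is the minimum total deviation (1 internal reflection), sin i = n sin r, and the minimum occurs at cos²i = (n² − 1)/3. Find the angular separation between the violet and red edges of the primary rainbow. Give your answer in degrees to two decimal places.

1.86°

At 394 nm (n = 1.344): cos²i = 0.26878 → i = 58.772°, r = 39.512°, D_min = 139.495°, rainbow angle = 40.505°.
At 626 nm (n = 1.331): cos²i = 0.25719 → i = 59.527°, r = 40.356°, D_min = 137.630°, rainbow angle = 42.370°.
Angular width = |40.505° − 42.370°| = 1.865°.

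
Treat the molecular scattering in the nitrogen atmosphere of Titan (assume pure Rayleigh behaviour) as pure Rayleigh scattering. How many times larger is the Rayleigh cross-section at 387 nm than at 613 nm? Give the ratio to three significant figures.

6.30

Rayleigh scattering ∝ λ⁻⁴, so the ratio of coefficients is the inverse fourth power of the wavelength ratio.
σ(387)/σ(613) = (613/387)⁴ = (1.5840)⁴ = 6.295.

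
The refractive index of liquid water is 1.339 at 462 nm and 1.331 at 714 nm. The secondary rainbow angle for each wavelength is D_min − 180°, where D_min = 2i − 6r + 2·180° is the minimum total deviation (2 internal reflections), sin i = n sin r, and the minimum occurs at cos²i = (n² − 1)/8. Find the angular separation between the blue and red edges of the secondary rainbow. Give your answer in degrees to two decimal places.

2.09°

At 462 nm (n = 1.339): cos²i = 0.09912 → i = 71.650°, r = 45.141°, D_min = 232.451°, rainbow angle = 52.451°.
At 714 nm (n = 1.331): cos²i = 0.09645 → i = 71.907°, r = 45.575°, D_min = 230.365°, rainbow angle = 50.365°.
Angular width = |52.451° − 50.365°| = 2.086°.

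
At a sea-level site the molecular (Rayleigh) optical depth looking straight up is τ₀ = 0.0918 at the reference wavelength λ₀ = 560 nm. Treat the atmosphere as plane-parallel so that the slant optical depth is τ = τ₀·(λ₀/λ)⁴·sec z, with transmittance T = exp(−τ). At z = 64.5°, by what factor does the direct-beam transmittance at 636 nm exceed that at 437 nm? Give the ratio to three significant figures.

Airmass: sec 64.5° = 2.3228.
τ(636 nm) = 0.0918 × (560/636)⁴ × 2.3228 = 0.0918 × 0.6011 × 2.3228 = 0.1282.
τ(437 nm) = 0.0918 × (560/437)⁴ × 2.3228 = 0.0918 × 2.6967 × 2.3228 = 0.5750.
T(636)/T(437) = exp(τ_B − τ_A) = exp(0.4469) = 1.5634.

1.56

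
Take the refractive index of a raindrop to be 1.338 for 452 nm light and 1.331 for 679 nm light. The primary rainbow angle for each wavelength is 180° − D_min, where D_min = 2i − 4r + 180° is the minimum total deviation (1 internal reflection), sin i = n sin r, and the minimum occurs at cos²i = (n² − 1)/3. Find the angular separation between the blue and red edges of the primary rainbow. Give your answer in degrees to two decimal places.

1.01°

At 452 nm (n = 1.338): cos²i = 0.26341 → i = 59.120°, r = 39.899°, D_min = 138.643°, rainbow angle = 41.357°.
At 679 nm (n = 1.331): cos²i = 0.25719 → i = 59.527°, r = 40.356°, D_min = 137.630°, rainbow angle = 42.370°.
Angular width = |41.357° − 42.370°| = 1.013°.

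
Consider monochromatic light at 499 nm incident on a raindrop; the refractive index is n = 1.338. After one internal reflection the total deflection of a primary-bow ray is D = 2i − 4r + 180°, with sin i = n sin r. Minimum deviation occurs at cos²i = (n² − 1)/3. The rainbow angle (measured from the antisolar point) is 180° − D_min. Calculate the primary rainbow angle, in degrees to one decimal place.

41.4°

cos²i = (1.79024 − 1)/3 = 0.26341; i = arccos(0.51324) = 59.120°.
sin r = sin 59.120°/1.338 = 0.64144; r = 39.899°.
D_min = 2·59.120° − 4·39.899° + 180° = 138.643°.
Rainbow angle = 180° − D_min = 41.357°.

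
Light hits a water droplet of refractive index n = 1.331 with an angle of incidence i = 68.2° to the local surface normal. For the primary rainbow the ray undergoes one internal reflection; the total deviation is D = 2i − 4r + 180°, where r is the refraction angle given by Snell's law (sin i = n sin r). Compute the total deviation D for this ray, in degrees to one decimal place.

sin r = sin 68.2° / 1.331 = 0.9285/1.331 = 0.6976; r = 44.23°.
D = 2·68.2° − 4·44.23° + 180° = 136.40° − 176.93° + 180° = 139.47°.

139.5°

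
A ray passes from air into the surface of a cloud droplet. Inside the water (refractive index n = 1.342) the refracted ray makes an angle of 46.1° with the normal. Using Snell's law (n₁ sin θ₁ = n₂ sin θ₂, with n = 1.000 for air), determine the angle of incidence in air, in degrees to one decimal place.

Snell: sin θ_i = n · sin θ_r = 1.342 × sin 46.1° = 1.342 × 0.7206 = 0.9670.
θ_i = arcsin(0.9670) = 75.24°.

75.2°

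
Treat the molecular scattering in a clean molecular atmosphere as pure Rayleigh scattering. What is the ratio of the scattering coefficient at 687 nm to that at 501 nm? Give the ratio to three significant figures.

0.283

Rayleigh scattering ∝ λ⁻⁴, so the ratio of coefficients is the inverse fourth power of the wavelength ratio.
σ(687)/σ(501) = (501/687)⁴ = (0.7293)⁴ = 0.2828.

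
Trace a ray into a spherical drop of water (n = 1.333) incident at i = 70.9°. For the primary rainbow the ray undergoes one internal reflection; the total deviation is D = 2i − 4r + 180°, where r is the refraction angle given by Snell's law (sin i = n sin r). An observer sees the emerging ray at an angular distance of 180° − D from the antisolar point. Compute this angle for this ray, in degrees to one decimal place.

sin r = sin 70.9° / 1.333 = 0.9449/1.333 = 0.7089; r = 45.14°.
D = 2·70.9° − 4·45.14° + 180° = 141.80° − 180.58° + 180° = 141.22°.
Angle from antisolar point = 180° − D = 38.78°.

38.8°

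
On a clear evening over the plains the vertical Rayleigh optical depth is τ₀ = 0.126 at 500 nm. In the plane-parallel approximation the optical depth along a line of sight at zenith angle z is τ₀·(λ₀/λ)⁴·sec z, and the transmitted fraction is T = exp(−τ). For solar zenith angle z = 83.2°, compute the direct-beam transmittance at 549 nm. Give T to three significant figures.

0.481

sec 83.2° = 8.4457.
τ = 0.126 × (500/549)⁴ × 8.4457 = 0.126 × 0.6880 × 8.4457 = 0.7321.
T = exp(−0.7321) = 0.4809.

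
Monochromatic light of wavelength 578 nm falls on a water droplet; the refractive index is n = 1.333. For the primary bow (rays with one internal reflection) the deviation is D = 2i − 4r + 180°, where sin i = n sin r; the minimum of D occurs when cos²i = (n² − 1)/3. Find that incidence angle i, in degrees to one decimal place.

59.4°

cos²i = (1.333² − 1)/3 = (1.77689 − 1)/3 = 0.25896.
cos i = 0.50888, so i = 59.410°.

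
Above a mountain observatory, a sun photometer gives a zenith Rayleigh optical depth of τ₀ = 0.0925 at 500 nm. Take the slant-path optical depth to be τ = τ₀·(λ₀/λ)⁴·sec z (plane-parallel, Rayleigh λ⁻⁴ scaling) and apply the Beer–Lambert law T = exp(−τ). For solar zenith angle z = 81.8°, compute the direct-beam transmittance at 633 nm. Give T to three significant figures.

sec 81.8° = 7.0112.
τ = 0.0925 × (500/633)⁴ × 7.0112 = 0.0925 × 0.3893 × 7.0112 = 0.2525.
T = exp(−0.2525) = 0.7769.

0.777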